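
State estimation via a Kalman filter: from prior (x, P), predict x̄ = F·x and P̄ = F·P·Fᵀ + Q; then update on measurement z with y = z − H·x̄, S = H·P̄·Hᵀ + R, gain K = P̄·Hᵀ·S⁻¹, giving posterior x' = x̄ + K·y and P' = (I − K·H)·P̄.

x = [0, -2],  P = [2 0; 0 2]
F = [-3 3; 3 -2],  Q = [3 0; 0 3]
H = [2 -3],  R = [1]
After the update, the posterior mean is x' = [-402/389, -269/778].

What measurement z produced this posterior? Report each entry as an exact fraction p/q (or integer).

x̄ = F·x = [-6, 4]
P̄ = F·P·Fᵀ + Q = [39 -30; -30 29]
S = H·P̄·Hᵀ + R = [778]
K = P̄·Hᵀ·S⁻¹ = [84/389; -147/778]
x' − x̄ = [1932/389, -3381/778] = K·y
y = (KᵀK)⁻¹·Kᵀ·(x' − x̄) = [23]
z = y + H·x̄ = [23] + [-24] = [-1]

z = [-1]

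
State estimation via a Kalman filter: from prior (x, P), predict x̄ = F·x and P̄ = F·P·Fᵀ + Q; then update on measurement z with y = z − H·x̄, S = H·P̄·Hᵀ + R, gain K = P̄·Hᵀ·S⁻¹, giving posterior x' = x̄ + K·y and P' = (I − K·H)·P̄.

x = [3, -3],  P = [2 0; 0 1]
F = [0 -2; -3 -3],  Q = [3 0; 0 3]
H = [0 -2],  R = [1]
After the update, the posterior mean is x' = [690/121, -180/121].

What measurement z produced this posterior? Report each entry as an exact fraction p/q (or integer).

z = [3]

x̄ = F·x = [6, 0]
P̄ = F·P·Fᵀ + Q = [7 6; 6 30]
S = H·P̄·Hᵀ + R = [121]
K = P̄·Hᵀ·S⁻¹ = [-12/121; -60/121]
x' − x̄ = [-36/121, -180/121] = K·y
y = (KᵀK)⁻¹·Kᵀ·(x' − x̄) = [3]
z = y + H·x̄ = [3] + [0] = [3]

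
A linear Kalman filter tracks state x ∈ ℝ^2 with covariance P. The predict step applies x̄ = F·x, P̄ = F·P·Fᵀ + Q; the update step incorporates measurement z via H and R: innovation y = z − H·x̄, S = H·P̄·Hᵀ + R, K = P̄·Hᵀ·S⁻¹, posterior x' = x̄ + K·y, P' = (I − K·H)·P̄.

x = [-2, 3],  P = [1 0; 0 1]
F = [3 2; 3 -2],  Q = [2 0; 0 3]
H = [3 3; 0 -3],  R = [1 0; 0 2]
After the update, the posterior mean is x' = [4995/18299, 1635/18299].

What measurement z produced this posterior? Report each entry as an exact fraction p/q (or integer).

x̄ = F·x = [0, -12]
P̄ = F·P·Fᵀ + Q = [15 5; 5 16]
S = H·P̄·Hᵀ + R = [370 -189; -189 146]
K = P̄·Hᵀ·S⁻¹ = [5925/18299 5790/18299; 126/18299 -5853/18299]
x' − x̄ = [4995/18299, 221223/18299] = K·y
y = (KᵀK)⁻¹·Kᵀ·(x' − x̄) = [37, -37]
z = y + H·x̄ = [37, -37] + [-36, 36] = [1, -1]

z = [1, -1]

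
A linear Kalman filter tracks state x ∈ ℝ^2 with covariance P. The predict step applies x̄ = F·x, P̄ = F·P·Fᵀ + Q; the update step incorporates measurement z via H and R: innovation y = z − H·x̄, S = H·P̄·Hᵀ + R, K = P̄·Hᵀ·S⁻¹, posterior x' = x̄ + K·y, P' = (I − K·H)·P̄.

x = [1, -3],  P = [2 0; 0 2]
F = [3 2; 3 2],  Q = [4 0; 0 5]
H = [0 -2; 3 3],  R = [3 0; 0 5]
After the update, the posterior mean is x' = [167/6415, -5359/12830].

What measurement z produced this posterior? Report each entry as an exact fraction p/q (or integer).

x̄ = F·x = [-3, -3]
P̄ = F·P·Fᵀ + Q = [30 26; 26 31]
S = H·P̄·Hᵀ + R = [127 -342; -342 1022]
K = P̄·Hᵀ·S⁻¹ = [2156/6415 1776/6415; -2441/6415 513/12830]
x' − x̄ = [19412/6415, 33131/12830] = K·y
y = (KᵀK)⁻¹·Kᵀ·(x' − x̄) = [-5, 17]
z = y + H·x̄ = [-5, 17] + [6, -18] = [1, -1]

z = [1, -1]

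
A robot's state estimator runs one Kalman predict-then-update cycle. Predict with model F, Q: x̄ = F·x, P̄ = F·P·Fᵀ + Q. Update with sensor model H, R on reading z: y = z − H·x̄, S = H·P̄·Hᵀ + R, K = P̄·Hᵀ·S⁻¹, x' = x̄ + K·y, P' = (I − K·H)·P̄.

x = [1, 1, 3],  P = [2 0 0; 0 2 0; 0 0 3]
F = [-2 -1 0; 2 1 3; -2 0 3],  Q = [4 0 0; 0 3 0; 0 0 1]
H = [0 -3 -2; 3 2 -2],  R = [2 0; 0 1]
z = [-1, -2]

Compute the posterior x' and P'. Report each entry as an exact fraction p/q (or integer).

x' = [-51960/22993, 27327/22993, -55949/45986]
P' = [301172/22993 -180436/22993 270165/22993; -180436/22993 110842/22993 -161382/22993; 270165/22993 -161382/22993 492433/45986]

x̄ = F·x = [-3, 12, 7]
P̄ = F·P·Fᵀ + Q = [14 -10 8; -10 40 19; 8 19 36]
y = z − H·x̄ = [49, -3]
S = H·P̄·Hᵀ + R = [734 -16; -16 63]
K = P̄·Hᵀ·S⁻¹ = [489/22993 2314/22993; -4881/22993 3140/22993; -8287/45986 -4702/22993]
x' = x̄ + K·y = [-51960/22993, 27327/22993, -55949/45986]
P' = (I − K·H)·P̄ = [301172/22993 -180436/22993 270165/22993; -180436/22993 110842/22993 -161382/22993; 270165/22993 -161382/22993 492433/45986]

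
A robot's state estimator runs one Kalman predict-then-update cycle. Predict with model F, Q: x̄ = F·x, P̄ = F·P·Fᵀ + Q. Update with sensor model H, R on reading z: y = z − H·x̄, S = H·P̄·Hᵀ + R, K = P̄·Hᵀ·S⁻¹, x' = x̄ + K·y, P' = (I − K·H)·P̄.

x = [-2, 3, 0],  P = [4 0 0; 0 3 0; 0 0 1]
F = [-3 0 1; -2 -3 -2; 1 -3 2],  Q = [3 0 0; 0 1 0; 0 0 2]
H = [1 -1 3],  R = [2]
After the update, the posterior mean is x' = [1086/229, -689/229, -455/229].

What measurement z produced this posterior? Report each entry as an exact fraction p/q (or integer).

x̄ = F·x = [6, -5, -11]
P̄ = F·P·Fᵀ + Q = [40 22 -10; 22 48 15; -10 15 37]
S = H·P̄·Hᵀ + R = [229]
K = P̄·Hᵀ·S⁻¹ = [-12/229; 19/229; 86/229]
x' − x̄ = [-288/229, 456/229, 2064/229] = K·y
y = (KᵀK)⁻¹·Kᵀ·(x' − x̄) = [24]
z = y + H·x̄ = [24] + [-22] = [2]

z = [2]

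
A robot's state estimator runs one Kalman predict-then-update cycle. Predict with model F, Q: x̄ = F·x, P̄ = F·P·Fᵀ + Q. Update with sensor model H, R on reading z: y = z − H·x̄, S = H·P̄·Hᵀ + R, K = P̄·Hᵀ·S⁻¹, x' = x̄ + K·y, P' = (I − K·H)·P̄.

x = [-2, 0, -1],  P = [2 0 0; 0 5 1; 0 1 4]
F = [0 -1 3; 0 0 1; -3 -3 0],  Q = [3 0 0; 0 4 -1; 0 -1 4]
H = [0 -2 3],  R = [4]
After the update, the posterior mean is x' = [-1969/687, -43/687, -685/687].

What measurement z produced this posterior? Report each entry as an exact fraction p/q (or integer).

z = [-3]

x̄ = F·x = [-3, -1, 6]
P̄ = F·P·Fᵀ + Q = [38 11 6; 11 8 -4; 6 -4 67]
S = H·P̄·Hᵀ + R = [687]
K = P̄·Hᵀ·S⁻¹ = [-4/687; -28/687; 209/687]
x' − x̄ = [92/687, 644/687, -4807/687] = K·y
y = (KᵀK)⁻¹·Kᵀ·(x' − x̄) = [-23]
z = y + H·x̄ = [-23] + [20] = [-3]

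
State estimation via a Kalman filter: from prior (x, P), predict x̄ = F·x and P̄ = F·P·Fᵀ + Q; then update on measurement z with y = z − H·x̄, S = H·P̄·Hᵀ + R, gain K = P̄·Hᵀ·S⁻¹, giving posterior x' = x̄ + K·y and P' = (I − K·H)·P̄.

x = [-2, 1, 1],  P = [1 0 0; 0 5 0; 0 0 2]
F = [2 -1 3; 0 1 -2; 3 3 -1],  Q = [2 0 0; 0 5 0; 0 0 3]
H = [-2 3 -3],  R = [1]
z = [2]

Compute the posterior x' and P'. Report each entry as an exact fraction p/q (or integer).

x̄ = F·x = [-2, -1, -4]
P̄ = F·P·Fᵀ + Q = [29 -17 -15; -17 18 19; -15 19 59]
y = z − H·x̄ = [-11]
S = H·P̄·Hᵀ + R = [492]
K = P̄·Hᵀ·S⁻¹ = [-16/123; 31/492; -15/82]
x' = x̄ + K·y = [-70/123, -833/492, -163/82]
P' = (I − K·H)·P̄ = [2543/123 -1595/123 -1095/41; -1595/123 7895/492 2023/82; -1095/41 2023/82 1744/41]

x' = [-70/123, -833/492, -163/82]
P' = [2543/123 -1595/123 -1095/41; -1595/123 7895/492 2023/82; -1095/41 2023/82 1744/41]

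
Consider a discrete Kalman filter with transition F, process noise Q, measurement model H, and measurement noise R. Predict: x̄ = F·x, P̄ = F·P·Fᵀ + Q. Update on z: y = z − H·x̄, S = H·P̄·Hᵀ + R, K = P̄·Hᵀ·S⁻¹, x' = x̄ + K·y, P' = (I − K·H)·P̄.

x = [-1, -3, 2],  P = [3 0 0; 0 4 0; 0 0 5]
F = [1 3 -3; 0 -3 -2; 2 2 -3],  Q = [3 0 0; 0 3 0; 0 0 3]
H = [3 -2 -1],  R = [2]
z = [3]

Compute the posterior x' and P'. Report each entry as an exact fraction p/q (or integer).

x̄ = F·x = [-16, 5, -14]
P̄ = F·P·Fᵀ + Q = [87 -6 75; -6 59 6; 75 6 76]
y = z − H·x̄ = [47]
S = H·P̄·Hᵀ + R = [743]
K = P̄·Hᵀ·S⁻¹ = [198/743; -142/743; 137/743]
x' = x̄ + K·y = [-2582/743, -2959/743, -3963/743]
P' = (I − K·H)·P̄ = [25437/743 23658/743 28599/743; 23658/743 23673/743 23912/743; 28599/743 23912/743 37699/743]

x' = [-2582/743, -2959/743, -3963/743]
P' = [25437/743 23658/743 28599/743; 23658/743 23673/743 23912/743; 28599/743 23912/743 37699/743]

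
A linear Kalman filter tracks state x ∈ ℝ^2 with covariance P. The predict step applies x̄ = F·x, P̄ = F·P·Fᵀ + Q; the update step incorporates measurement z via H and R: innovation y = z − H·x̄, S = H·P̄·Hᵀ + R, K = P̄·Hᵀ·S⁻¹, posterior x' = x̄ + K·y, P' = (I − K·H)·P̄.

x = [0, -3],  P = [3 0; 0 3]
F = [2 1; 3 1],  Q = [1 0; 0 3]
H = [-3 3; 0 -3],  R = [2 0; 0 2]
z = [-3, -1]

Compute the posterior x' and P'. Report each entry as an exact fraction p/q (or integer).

x' = [8394/7771, 1941/7771]
P' = [3196/7771 1650/7771; 1650/7771 1698/7771]

x̄ = F·x = [-3, -3]
P̄ = F·P·Fᵀ + Q = [16 21; 21 33]
y = z − H·x̄ = [-3, -10]
S = H·P̄·Hᵀ + R = [65 -108; -108 299]
K = P̄·Hᵀ·S⁻¹ = [-2319/7771 -2475/7771; 72/7771 -2547/7771]
x' = x̄ + K·y = [8394/7771, 1941/7771]
P' = (I − K·H)·P̄ = [3196/7771 1650/7771; 1650/7771 1698/7771]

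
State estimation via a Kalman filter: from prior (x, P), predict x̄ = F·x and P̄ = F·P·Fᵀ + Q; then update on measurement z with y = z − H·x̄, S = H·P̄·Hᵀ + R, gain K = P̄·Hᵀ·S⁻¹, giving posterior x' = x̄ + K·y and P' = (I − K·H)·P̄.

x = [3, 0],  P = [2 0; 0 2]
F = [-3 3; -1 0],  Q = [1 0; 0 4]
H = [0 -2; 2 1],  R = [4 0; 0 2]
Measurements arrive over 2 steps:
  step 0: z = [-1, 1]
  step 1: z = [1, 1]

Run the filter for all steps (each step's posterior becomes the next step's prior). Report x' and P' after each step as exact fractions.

step 0: x' = [5/18, 1/4], P' = [79/117 -5/13; -5/13 21/26]
step 1: x' = [151223/220492, -45961/110246], P' = [72663/110246 -20159/55123; -20159/55123 42900/55123]

step 0: x̄ = F·x = [-9, -3]
step 0: P̄ = F·P·Fᵀ + Q = [37 6; 6 6]
step 0: y = z − H·x̄ = [-7, 22]
step 0: S = H·P̄·Hᵀ + R = [28 -36; -36 180]
step 0: K = P̄·Hᵀ·S⁻¹ = [5/26 113/234; -21/52 1/52]
step 0: x' = x̄ + K·y = [5/18, 1/4]
step 0: P' = (I − K·H)·P̄ = [79/117 -5/13; -5/13 21/26]
step 1: x̄ = F·x = [-1/12, -5/18]
step 1: P̄ = F·P·Fᵀ + Q = [553/26 124/39; 124/39 547/117]
step 1: y = z − H·x̄ = [4/9, 13/9]
step 1: S = H·P̄·Hᵀ + R = [2656/117 -2582/117; -2582/117 12223/117]
step 1: K = P̄·Hᵀ·S⁻¹ = [20159/110246 26252/55123; -21450/55123 1291/55123]
step 1: x' = x̄ + K·y = [151223/220492, -45961/110246]
step 1: P' = (I − K·H)·P̄ = [72663/110246 -20159/55123; -20159/55123 42900/55123]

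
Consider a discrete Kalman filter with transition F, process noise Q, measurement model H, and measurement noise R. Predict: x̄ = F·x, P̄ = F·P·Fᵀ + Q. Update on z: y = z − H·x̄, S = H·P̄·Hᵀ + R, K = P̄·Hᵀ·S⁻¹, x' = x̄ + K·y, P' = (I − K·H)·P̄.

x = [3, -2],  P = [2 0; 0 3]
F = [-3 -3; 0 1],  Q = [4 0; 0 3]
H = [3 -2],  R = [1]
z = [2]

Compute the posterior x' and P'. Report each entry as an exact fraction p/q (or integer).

x̄ = F·x = [-3, -2]
P̄ = F·P·Fᵀ + Q = [49 -9; -9 6]
y = z − H·x̄ = [7]
S = H·P̄·Hᵀ + R = [574]
K = P̄·Hᵀ·S⁻¹ = [165/574; -39/574]
x' = x̄ + K·y = [-81/82, -203/82]
P' = (I − K·H)·P̄ = [901/574 1269/574; 1269/574 1923/574]

x' = [-81/82, -203/82]
P' = [901/574 1269/574; 1269/574 1923/574]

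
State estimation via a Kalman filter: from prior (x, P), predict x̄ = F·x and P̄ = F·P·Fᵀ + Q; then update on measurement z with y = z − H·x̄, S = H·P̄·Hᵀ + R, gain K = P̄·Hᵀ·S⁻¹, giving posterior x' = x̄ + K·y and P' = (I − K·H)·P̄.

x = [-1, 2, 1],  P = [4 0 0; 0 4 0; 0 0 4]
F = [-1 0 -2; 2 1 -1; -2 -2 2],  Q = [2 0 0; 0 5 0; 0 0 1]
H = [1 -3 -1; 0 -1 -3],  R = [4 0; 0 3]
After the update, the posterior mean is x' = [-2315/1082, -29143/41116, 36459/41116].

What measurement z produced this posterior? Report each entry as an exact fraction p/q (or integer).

x̄ = F·x = [-1, -1, 0]
P̄ = F·P·Fᵀ + Q = [22 0 -8; 0 29 -32; -8 -32 49]
S = H·P̄·Hᵀ + R = [160 -62; -62 281]
K = P̄·Hᵀ·S⁻¹ = [261/1082 75/541; -11301/41116 3655/20558; 3829/41116 -7991/20558]
x' − x̄ = [-1233/1082, 11973/41116, 36459/41116] = K·y
y = (KᵀK)⁻¹·Kᵀ·(x' − x̄) = [-3, -3]
z = y + H·x̄ = [-3, -3] + [2, 1] = [-1, -2]

z = [-1, -2]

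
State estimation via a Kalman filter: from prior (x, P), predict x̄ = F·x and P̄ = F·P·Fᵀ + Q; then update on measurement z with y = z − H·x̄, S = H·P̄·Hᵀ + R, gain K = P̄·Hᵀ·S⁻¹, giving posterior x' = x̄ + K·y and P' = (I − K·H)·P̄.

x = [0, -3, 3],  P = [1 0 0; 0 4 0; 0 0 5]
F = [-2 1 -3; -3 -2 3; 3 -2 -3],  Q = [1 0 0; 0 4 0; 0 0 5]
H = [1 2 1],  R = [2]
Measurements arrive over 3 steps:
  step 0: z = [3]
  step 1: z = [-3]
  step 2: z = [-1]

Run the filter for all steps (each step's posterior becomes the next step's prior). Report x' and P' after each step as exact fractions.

step 0: x̄ = F·x = [-12, 15, -3]
step 0: P̄ = F·P·Fᵀ + Q = [54 -47 31; -47 74 -38; 31 -38 75]
step 0: y = z − H·x̄ = [-12]
step 0: S = H·P̄·Hᵀ + R = [149]
step 0: K = P̄·Hᵀ·S⁻¹ = [-9/149; 63/149; 30/149]
step 0: x' = x̄ + K·y = [-1680/149, 1479/149, -807/149]
step 0: P' = (I − K·H)·P̄ = [7965/149 -6436/149 4889/149; -6436/149 7057/149 -7552/149; 4889/149 -7552/149 10275/149]
step 1: x̄ = F·x = [7260/149, -339/149, -5577/149]
step 1: P̄ = F·P·Fᵀ + Q = [261265/149 -118536/149 -51804/149; -118536/149 118374/149 -47930/149; -51804/149 -47930/149 91739/149]
step 1: y = z − H·x̄ = [-1452/149]
step 1: S = H·P̄·Hᵀ + R = [57326/149]
step 1: K = P̄·Hᵀ·S⁻¹ = [-27611/57326; 35141/28663; -55925/57326]
step 1: x' = x̄ + K·y = [1531134/28663, -407661/28663, -800349/28663]
step 1: P' = (I − K·H)·P̄ = [95402081/57326 -16290733/28663 -30294371/57326; -16290733/28663 6195800/28663 3969415/28663; -30294371/57326 3969415/28663 14304861/57326]
step 2: x̄ = F·x = [-1068882/28663, -6179127/28663, 7809771/28663]
step 2: P̄ = F·P·Fᵀ + Q = [241961431/57326 183435214/28663 -290911298/28663; 183435214/28663 548106654/28663 -741547378/28663; -290911298/28663 -741547378/28663 1034378869/28663]
step 2: y = z − H·x̄ = [5588702/28663]
step 2: S = H·P̄·Hᵀ + R = [1067144549/57326]
step 2: K = P̄·Hᵀ·S⁻¹ = [393879691/1067144549; 1076202288/1067144549; -1479254370/1067144549]
step 2: x' = x̄ + K·y = [37003266128/1067144549, -20215881669/1067144549, 2338997853/1067144549]
step 2: P' = (I − K·H)·P̄ = [1797903415163/1067144549 -565021931086/1067144549 -667071793609/1067144549; -565021931086/1067144549 202468190298/1067144549 162237955066/1067144549; -667071793609/1067144549 162237955066/1067144549 339637374737/1067144549]

step 0: x' = [-1680/149, 1479/149, -807/149], P' = [7965/149 -6436/149 4889/149; -6436/149 7057/149 -7552/149; 4889/149 -7552/149 10275/149]
step 1: x' = [1531134/28663, -407661/28663, -800349/28663], P' = [95402081/57326 -16290733/28663 -30294371/57326; -16290733/28663 6195800/28663 3969415/28663; -30294371/57326 3969415/28663 14304861/57326]
step 2: x' = [37003266128/1067144549, -20215881669/1067144549, 2338997853/1067144549], P' = [1797903415163/1067144549 -565021931086/1067144549 -667071793609/1067144549; -565021931086/1067144549 202468190298/1067144549 162237955066/1067144549; -667071793609/1067144549 162237955066/1067144549 339637374737/1067144549]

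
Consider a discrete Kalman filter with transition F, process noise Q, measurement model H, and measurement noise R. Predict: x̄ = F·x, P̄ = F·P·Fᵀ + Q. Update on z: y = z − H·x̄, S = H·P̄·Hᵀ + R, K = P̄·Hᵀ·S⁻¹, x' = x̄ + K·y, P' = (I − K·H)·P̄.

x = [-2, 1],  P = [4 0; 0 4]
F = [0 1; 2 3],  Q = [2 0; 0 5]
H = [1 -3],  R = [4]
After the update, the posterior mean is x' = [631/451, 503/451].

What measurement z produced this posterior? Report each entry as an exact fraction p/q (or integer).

x̄ = F·x = [1, -1]
P̄ = F·P·Fᵀ + Q = [6 12; 12 57]
S = H·P̄·Hᵀ + R = [451]
K = P̄·Hᵀ·S⁻¹ = [-30/451; -159/451]
x' − x̄ = [180/451, 954/451] = K·y
y = (KᵀK)⁻¹·Kᵀ·(x' − x̄) = [-6]
z = y + H·x̄ = [-6] + [4] = [-2]

z = [-2]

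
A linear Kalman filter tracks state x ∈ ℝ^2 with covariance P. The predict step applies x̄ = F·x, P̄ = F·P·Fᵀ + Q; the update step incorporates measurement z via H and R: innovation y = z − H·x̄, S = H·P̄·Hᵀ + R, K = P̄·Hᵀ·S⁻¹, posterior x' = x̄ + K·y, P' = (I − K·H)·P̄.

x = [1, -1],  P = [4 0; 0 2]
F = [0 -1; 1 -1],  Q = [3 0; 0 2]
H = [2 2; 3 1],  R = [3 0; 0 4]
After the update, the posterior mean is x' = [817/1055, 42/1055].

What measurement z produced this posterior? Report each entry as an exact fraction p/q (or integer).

z = [1, 3]

x̄ = F·x = [1, 2]
P̄ = F·P·Fᵀ + Q = [5 2; 2 8]
S = H·P̄·Hᵀ + R = [71 62; 62 69]
K = P̄·Hᵀ·S⁻¹ = [-88/1055 339/1055; 512/1055 -246/1055]
x' − x̄ = [-238/1055, -2068/1055] = K·y
y = (KᵀK)⁻¹·Kᵀ·(x' − x̄) = [-5, -2]
z = y + H·x̄ = [-5, -2] + [6, 5] = [1, 3]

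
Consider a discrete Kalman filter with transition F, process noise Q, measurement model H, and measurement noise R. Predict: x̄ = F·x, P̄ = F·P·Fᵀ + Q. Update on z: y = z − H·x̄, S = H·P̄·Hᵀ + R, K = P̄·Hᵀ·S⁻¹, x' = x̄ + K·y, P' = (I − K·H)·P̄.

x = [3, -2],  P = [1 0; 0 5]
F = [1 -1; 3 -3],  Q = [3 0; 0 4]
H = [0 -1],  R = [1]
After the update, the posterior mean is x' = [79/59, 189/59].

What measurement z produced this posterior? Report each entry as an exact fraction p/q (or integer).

x̄ = F·x = [5, 15]
P̄ = F·P·Fᵀ + Q = [9 18; 18 58]
S = H·P̄·Hᵀ + R = [59]
K = P̄·Hᵀ·S⁻¹ = [-18/59; -58/59]
x' − x̄ = [-216/59, -696/59] = K·y
y = (KᵀK)⁻¹·Kᵀ·(x' − x̄) = [12]
z = y + H·x̄ = [12] + [-15] = [-3]

z = [-3]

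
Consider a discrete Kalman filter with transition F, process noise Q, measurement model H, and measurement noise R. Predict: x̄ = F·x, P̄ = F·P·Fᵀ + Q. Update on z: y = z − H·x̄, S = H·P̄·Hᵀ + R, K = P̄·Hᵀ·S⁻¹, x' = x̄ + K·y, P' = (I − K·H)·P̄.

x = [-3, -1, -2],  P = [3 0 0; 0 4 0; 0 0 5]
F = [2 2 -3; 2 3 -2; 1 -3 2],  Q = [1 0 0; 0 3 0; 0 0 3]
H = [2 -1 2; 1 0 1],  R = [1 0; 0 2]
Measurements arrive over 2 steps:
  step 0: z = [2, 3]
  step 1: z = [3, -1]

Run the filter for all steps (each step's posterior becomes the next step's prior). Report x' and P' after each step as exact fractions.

step 0: x̄ = F·x = [-2, -5, -4]
step 0: P̄ = F·P·Fᵀ + Q = [74 66 -48; 66 71 -50; -48 -50 62]
step 0: y = z − H·x̄ = [9, 9]
step 0: S = H·P̄·Hᵀ + R = [168 64; 64 42]
step 0: K = P̄·Hᵀ·S⁻¹ = [-563/740 329/185; -1331/1480 324/185; 119/148 -33/37]
step 0: x' = x̄ + K·y = [5297/740, 3949/1480, -709/148]
step 0: P' = (I − K·H)·P̄ = [6331/370 5827/740 -1003/74; 5827/740 11699/1480 -647/148; -1003/74 -647/148 871/74]
step 1: x̄ = F·x = [12589/370, 9443/296, -15433/1480]
step 1: P̄ = F·P·Fᵀ + Q = [89743/185 33863/74 -68713/370; 33863/74 131735/296 -55409/296; -68713/370 -55409/296 132211/1480]
step 1: y = z − H·x̄ = [-18191/1480, -36403/1480]
step 1: S = H·P̄·Hᵀ + R = [261099/1480 200687/1480; 200687/1480 303411/1480]
step 1: K = P̄·Hᵀ·S⁻¹ = [-17252003/26314214 49839559/26314214; -25208055/26314214 51383345/26314214; 17653377/26314214 -24047543/26314214]
step 1: x' = x̄ + K·y = [-59256662/13157107, -57271137/13157107, 50055021/13157107]
step 1: P' = (I − K·H)·P̄ = [279040307/26314214 216610239/26314214 -179361189/26314214; 216610239/26314214 230741435/26314214 -113843549/26314214; -179361189/26314214 -113843549/26314214 131266103/26314214]

step 0: x' = [5297/740, 3949/1480, -709/148], P' = [6331/370 5827/740 -1003/74; 5827/740 11699/1480 -647/148; -1003/74 -647/148 871/74]
step 1: x' = [-59256662/13157107, -57271137/13157107, 50055021/13157107], P' = [279040307/26314214 216610239/26314214 -179361189/26314214; 216610239/26314214 230741435/26314214 -113843549/26314214; -179361189/26314214 -113843549/26314214 131266103/26314214]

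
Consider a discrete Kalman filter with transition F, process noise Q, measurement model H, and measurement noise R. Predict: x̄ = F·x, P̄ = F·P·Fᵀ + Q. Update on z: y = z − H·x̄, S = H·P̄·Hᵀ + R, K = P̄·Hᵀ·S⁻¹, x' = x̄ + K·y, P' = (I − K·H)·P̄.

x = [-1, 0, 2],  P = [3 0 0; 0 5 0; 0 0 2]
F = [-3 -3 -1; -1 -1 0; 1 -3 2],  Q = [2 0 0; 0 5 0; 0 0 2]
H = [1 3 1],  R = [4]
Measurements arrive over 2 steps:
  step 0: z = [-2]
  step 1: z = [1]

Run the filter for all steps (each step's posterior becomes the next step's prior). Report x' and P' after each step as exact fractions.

step 0: x̄ = F·x = [1, 1, 3]
step 0: P̄ = F·P·Fᵀ + Q = [76 24 32; 24 13 12; 32 12 58]
step 0: y = z − H·x̄ = [-9]
step 0: S = H·P̄·Hᵀ + R = [535]
step 0: K = P̄·Hᵀ·S⁻¹ = [36/107; 15/107; 126/535]
step 0: x' = x̄ + K·y = [-217/107, -28/107, 471/535]
step 0: P' = (I − K·H)·P̄ = [1652/107 -132/107 -1112/107; -132/107 266/107 -606/107; -1112/107 -606/107 15154/535]
step 1: x̄ = F·x = [3204/535, 245/107, 277/535]
step 1: P̄ = F·P·Fᵀ + Q = [39114/535 3244/107 932/535; 3244/107 2189/107 2318/107; 932/535 2318/107 99996/535]
step 1: y = z − H·x̄ = [-6621/535]
step 1: S = H·P̄·Hᵀ + R = [408479/535]
step 1: K = P̄·Hᵀ·S⁻¹ = [88706/408479; 60645/408479; 135698/408479]
step 1: x' = x̄ + K·y = [1348494/408479, 184778/408479, -1467865/408479]
step 1: P' = (I − K·H)·P̄ = [15156062/408479 2328886/408479 -21787896/408479; 2328886/408479 1482218/408479 -6532960/408479; -21787896/408479 -6532960/408479 41929568/408479]

step 0: x' = [-217/107, -28/107, 471/535], P' = [1652/107 -132/107 -1112/107; -132/107 266/107 -606/107; -1112/107 -606/107 15154/535]
step 1: x' = [1348494/408479, 184778/408479, -1467865/408479], P' = [15156062/408479 2328886/408479 -21787896/408479; 2328886/408479 1482218/408479 -6532960/408479; -21787896/408479 -6532960/408479 41929568/408479]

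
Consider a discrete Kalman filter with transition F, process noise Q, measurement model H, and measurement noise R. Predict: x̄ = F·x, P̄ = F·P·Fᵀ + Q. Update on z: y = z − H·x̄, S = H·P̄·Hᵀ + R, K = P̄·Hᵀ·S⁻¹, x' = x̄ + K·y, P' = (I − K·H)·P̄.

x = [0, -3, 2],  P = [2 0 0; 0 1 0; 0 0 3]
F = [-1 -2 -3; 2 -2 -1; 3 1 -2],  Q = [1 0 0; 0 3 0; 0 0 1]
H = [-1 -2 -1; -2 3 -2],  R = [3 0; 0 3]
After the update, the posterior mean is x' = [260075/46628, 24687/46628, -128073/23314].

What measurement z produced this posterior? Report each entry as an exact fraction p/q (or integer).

z = [-1, 1]

x̄ = F·x = [0, 4, -7]
P̄ = F·P·Fᵀ + Q = [34 9 10; 9 18 16; 10 16 32]
S = H·P̄·Hᵀ + R = [261 89; 89 209]
K = P̄·Hᵀ·S⁻¹ = [-7529/46628 -10403/46628; -13105/46628 6473/46628; -6131/23314 -1405/23314]
x' − x̄ = [260075/46628, -161825/46628, 35125/23314] = K·y
y = (KᵀK)⁻¹·Kᵀ·(x' − x̄) = [0, -25]
z = y + H·x̄ = [0, -25] + [-1, 26] = [-1, 1]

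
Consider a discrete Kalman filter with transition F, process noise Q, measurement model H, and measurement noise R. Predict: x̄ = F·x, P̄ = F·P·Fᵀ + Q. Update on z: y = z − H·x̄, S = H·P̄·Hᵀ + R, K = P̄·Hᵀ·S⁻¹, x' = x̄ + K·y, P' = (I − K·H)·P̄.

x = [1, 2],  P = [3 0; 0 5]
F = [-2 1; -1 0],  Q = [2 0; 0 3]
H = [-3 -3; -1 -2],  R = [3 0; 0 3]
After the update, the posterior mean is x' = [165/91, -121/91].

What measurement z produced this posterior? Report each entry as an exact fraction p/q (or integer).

x̄ = F·x = [0, -1]
P̄ = F·P·Fᵀ + Q = [19 6; 6 6]
S = H·P̄·Hᵀ + R = [336 147; 147 70]
K = P̄·Hᵀ·S⁻¹ = [-33/91 29/91; 6/91 -36/91]
x' − x̄ = [165/91, -30/91] = K·y
y = (KᵀK)⁻¹·Kᵀ·(x' − x̄) = [-5, 0]
z = y + H·x̄ = [-5, 0] + [3, 2] = [-2, 2]

z = [-2, 2]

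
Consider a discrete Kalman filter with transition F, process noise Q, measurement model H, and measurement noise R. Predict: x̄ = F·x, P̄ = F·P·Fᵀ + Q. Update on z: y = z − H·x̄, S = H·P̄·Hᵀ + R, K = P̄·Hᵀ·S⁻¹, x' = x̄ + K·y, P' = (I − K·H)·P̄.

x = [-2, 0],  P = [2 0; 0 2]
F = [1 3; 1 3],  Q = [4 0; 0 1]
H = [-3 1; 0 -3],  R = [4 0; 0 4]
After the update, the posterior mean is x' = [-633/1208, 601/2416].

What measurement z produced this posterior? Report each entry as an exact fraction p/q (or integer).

z = [2, -1]

x̄ = F·x = [-2, -2]
P̄ = F·P·Fᵀ + Q = [24 20; 20 21]
S = H·P̄·Hᵀ + R = [121 117; 117 193]
K = P̄·Hᵀ·S⁻¹ = [-377/1208 -147/1208; -39/2416 -765/2416]
x' − x̄ = [1783/1208, 5433/2416] = K·y
y = (KᵀK)⁻¹·Kᵀ·(x' − x̄) = [-2, -7]
z = y + H·x̄ = [-2, -7] + [4, 6] = [2, -1]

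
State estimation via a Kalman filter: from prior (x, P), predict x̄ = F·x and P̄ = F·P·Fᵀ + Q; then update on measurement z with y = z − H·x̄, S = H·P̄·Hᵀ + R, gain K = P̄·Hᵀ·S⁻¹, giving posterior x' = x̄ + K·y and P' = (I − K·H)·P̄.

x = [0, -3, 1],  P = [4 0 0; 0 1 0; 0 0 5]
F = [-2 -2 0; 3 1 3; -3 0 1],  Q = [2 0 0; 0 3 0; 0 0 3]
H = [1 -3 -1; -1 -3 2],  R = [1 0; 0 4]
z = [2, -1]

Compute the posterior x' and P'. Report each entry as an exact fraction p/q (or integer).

x̄ = F·x = [6, 0, 1]
P̄ = F·P·Fᵀ + Q = [22 -26 24; -26 85 -21; 24 -21 44]
y = z − H·x̄ = [-3, 3]
S = H·P̄·Hᵀ + R = [814 790; 790 967]
K = P̄·Hᵀ·S⁻¹ = [-4334/81519 12308/81519; -18665/81519 -7597/81519; -19583/54346 11568/27173]
x' = x̄ + K·y = [179680/27173, 11068/27173, 182503/54346]
P' = (I − K·H)·P̄ = [842770/81519 89134/81519 193234/27173; 89134/81519 17428/81519 18505/27173; 193234/27173 18505/27173 295021/54346]

x' = [179680/27173, 11068/27173, 182503/54346]
P' = [842770/81519 89134/81519 193234/27173; 89134/81519 17428/81519 18505/27173; 193234/27173 18505/27173 295021/54346]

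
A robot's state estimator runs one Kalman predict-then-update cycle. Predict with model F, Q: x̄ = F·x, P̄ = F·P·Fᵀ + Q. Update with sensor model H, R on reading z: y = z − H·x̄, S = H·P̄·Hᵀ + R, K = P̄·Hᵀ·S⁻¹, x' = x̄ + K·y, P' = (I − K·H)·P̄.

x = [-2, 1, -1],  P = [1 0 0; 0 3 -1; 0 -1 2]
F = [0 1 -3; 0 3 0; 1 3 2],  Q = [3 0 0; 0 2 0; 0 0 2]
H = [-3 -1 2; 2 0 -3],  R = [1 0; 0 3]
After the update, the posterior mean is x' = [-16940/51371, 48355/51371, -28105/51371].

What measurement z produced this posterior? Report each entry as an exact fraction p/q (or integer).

x̄ = F·x = [4, 3, -1]
P̄ = F·P·Fᵀ + Q = [30 18 4; 18 29 21; 4 21 26]
S = H·P̄·Hᵀ + R = [380 -257; -257 309]
K = P̄·Hᵀ·S⁻¹ = [-18564/51371 -7460/51371; -19608/51371 -20797/51371; -12119/51371 -21717/51371]
x' − x̄ = [-222424/51371, -105758/51371, 23266/51371] = K·y
y = (KᵀK)⁻¹·Kᵀ·(x' − x̄) = [16, -10]
z = y + H·x̄ = [16, -10] + [-17, 11] = [-1, 1]

z = [-1, 1]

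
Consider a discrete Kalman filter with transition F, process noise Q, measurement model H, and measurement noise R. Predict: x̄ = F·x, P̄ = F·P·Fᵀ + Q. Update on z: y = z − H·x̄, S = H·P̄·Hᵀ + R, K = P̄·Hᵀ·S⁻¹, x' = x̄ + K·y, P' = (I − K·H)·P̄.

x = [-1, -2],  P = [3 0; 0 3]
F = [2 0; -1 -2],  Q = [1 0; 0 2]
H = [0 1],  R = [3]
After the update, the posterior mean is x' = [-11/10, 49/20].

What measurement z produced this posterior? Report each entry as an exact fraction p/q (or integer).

z = [2]

x̄ = F·x = [-2, 5]
P̄ = F·P·Fᵀ + Q = [13 -6; -6 17]
S = H·P̄·Hᵀ + R = [20]
K = P̄·Hᵀ·S⁻¹ = [-3/10; 17/20]
x' − x̄ = [9/10, -51/20] = K·y
y = (KᵀK)⁻¹·Kᵀ·(x' − x̄) = [-3]
z = y + H·x̄ = [-3] + [5] = [2]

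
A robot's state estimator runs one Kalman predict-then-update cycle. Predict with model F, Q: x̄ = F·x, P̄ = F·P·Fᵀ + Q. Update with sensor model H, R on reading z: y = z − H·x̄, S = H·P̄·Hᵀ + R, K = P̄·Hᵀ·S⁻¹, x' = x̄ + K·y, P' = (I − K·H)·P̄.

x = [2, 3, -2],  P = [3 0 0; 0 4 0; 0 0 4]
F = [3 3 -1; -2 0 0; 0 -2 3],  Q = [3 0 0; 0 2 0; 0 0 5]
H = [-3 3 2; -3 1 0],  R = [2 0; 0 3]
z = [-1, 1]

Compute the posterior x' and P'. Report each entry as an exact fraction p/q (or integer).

x' = [229/48197, 44972/48197, -92766/48197]
P' = [52718/48197 118806/48197 -100116/48197; 118806/48197 375126/48197 -385776/48197; -100116/48197 -385776/48197 452679/48197]

x̄ = F·x = [17, -4, -12]
P̄ = F·P·Fᵀ + Q = [70 -18 -36; -18 14 0; -36 0 57]
y = z − H·x̄ = [86, 56]
S = H·P̄·Hᵀ + R = [1742 1104; 1104 755]
K = P̄·Hᵀ·S⁻¹ = [-984/48197 -13116/48197; -1296/48197 6236/48197; 24189/48197 -28476/48197]
x' = x̄ + K·y = [229/48197, 44972/48197, -92766/48197]
P' = (I − K·H)·P̄ = [52718/48197 118806/48197 -100116/48197; 118806/48197 375126/48197 -385776/48197; -100116/48197 -385776/48197 452679/48197]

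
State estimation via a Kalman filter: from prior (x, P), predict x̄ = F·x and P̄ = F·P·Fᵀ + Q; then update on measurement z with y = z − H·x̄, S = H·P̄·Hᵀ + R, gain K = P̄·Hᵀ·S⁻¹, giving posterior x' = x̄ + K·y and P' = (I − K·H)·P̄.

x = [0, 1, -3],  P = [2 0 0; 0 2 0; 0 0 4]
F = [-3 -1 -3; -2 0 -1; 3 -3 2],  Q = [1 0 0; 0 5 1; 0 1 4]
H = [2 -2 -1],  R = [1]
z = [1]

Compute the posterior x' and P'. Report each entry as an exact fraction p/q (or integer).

x' = [-4/229, 93/229, -441/229]
P' = [2649/229 2130/229 936/229; 2130/229 2804/229 -1381/229; 936/229 -1381/229 4724/229]

x̄ = F·x = [8, 3, -9]
P̄ = F·P·Fᵀ + Q = [57 24 -36; 24 17 -19; -36 -19 56]
y = z − H·x̄ = [-18]
S = H·P̄·Hᵀ + R = [229]
K = P̄·Hᵀ·S⁻¹ = [102/229; 33/229; -90/229]
x' = x̄ + K·y = [-4/229, 93/229, -441/229]
P' = (I − K·H)·P̄ = [2649/229 2130/229 936/229; 2130/229 2804/229 -1381/229; 936/229 -1381/229 4724/229]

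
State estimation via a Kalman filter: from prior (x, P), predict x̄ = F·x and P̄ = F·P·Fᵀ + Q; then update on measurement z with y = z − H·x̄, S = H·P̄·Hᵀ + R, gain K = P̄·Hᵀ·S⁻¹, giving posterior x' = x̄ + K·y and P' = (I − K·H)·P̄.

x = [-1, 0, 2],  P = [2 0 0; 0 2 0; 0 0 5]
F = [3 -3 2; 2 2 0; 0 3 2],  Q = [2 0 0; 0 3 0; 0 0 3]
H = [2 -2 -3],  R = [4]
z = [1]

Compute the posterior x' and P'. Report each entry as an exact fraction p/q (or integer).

x' = [1571/801, -2120/801, 2203/801]
P' = [34358/801 8140/801 17332/801; 8140/801 9743/801 -970/801; 17332/801 -970/801 12392/801]

x̄ = F·x = [1, -2, 4]
P̄ = F·P·Fᵀ + Q = [58 0 2; 0 19 12; 2 12 41]
y = z − H·x̄ = [7]
S = H·P̄·Hᵀ + R = [801]
K = P̄·Hᵀ·S⁻¹ = [110/801; -74/801; -143/801]
x' = x̄ + K·y = [1571/801, -2120/801, 2203/801]
P' = (I − K·H)·P̄ = [34358/801 8140/801 17332/801; 8140/801 9743/801 -970/801; 17332/801 -970/801 12392/801]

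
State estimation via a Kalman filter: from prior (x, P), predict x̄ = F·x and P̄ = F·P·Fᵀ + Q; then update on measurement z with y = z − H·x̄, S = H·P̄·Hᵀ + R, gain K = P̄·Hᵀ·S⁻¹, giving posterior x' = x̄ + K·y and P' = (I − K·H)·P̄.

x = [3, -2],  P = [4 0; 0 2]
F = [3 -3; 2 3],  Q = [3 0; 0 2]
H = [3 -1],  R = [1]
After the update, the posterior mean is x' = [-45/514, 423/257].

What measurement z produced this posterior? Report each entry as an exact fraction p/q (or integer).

x̄ = F·x = [15, 0]
P̄ = F·P·Fᵀ + Q = [57 6; 6 36]
S = H·P̄·Hᵀ + R = [514]
K = P̄·Hᵀ·S⁻¹ = [165/514; -9/257]
x' − x̄ = [-7755/514, 423/257] = K·y
y = (KᵀK)⁻¹·Kᵀ·(x' − x̄) = [-47]
z = y + H·x̄ = [-47] + [45] = [-2]

z = [-2]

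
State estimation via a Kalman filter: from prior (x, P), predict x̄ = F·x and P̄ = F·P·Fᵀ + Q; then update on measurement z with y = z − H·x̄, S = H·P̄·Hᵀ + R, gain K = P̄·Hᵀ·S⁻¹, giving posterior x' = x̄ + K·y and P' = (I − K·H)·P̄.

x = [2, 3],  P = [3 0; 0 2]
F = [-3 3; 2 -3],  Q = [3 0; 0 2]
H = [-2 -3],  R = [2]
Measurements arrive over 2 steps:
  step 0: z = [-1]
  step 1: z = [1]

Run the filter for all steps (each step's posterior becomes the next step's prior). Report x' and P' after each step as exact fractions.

step 0: x' = [3/5, -1/5], P' = [1128/25 -756/25; -756/25 512/25]
step 1: x' = [315/338, -321/338], P' = [269871/1352 -181791/1352; -181791/1352 122743/1352]

step 0: x̄ = F·x = [3, -5]
step 0: P̄ = F·P·Fᵀ + Q = [48 -36; -36 32]
step 0: y = z − H·x̄ = [-10]
step 0: S = H·P̄·Hᵀ + R = [50]
step 0: K = P̄·Hᵀ·S⁻¹ = [6/25; -12/25]
step 0: x' = x̄ + K·y = [3/5, -1/5]
step 0: P' = (I − K·H)·P̄ = [1128/25 -756/25; -756/25 512/25]
step 1: x̄ = F·x = [-12/5, 9/5]
step 1: P̄ = F·P·Fᵀ + Q = [28443/25 -22716/25; -22716/25 18242/25]
step 1: y = z − H·x̄ = [8/5]
step 1: S = H·P̄·Hᵀ + R = [5408/25]
step 1: K = P̄·Hᵀ·S⁻¹ = [5631/2704; -4647/2704]
step 1: x' = x̄ + K·y = [315/338, -321/338]
step 1: P' = (I − K·H)·P̄ = [269871/1352 -181791/1352; -181791/1352 122743/1352]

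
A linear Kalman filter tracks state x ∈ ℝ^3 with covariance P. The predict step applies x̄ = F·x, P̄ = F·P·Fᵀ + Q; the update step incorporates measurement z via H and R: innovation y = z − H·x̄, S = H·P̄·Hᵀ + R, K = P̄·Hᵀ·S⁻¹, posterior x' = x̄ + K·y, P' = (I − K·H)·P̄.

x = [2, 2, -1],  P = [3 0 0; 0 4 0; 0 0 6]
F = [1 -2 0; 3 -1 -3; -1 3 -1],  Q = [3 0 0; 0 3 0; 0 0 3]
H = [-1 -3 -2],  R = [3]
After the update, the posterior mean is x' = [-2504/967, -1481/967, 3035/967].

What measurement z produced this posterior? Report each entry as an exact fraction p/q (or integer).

z = [1]

x̄ = F·x = [-2, 7, 5]
P̄ = F·P·Fᵀ + Q = [22 17 -27; 17 88 -3; -27 -3 48]
S = H·P̄·Hᵀ + R = [967]
K = P̄·Hᵀ·S⁻¹ = [-19/967; -275/967; -60/967]
x' − x̄ = [-570/967, -8250/967, -1800/967] = K·y
y = (KᵀK)⁻¹·Kᵀ·(x' − x̄) = [30]
z = y + H·x̄ = [30] + [-29] = [1]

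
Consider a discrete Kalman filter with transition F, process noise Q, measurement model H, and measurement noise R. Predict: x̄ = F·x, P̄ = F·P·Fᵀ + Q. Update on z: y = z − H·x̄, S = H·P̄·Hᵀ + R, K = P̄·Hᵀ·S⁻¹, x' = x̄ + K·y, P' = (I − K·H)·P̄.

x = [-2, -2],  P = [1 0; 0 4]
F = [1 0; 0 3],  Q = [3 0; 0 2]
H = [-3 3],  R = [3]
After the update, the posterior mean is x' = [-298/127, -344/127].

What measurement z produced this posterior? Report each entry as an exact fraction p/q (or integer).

x̄ = F·x = [-2, -6]
P̄ = F·P·Fᵀ + Q = [4 0; 0 38]
S = H·P̄·Hᵀ + R = [381]
K = P̄·Hᵀ·S⁻¹ = [-4/127; 38/127]
x' − x̄ = [-44/127, 418/127] = K·y
y = (KᵀK)⁻¹·Kᵀ·(x' − x̄) = [11]
z = y + H·x̄ = [11] + [-12] = [-1]

z = [-1]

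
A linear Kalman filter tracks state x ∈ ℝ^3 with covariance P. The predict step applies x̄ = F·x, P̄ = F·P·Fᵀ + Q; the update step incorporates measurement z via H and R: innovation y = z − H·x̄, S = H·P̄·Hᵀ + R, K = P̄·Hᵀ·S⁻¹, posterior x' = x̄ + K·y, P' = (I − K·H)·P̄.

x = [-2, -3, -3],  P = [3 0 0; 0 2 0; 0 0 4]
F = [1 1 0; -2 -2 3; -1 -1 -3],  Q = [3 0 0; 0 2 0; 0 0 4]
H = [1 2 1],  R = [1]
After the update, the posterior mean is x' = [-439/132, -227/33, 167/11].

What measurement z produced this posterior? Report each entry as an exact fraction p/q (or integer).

z = [-2]

x̄ = F·x = [-5, 1, 14]
P̄ = F·P·Fᵀ + Q = [8 -10 -5; -10 58 -26; -5 -26 45]
S = H·P̄·Hᵀ + R = [132]
K = P̄·Hᵀ·S⁻¹ = [-17/132; 20/33; -1/11]
x' − x̄ = [221/132, -260/33, 13/11] = K·y
y = (KᵀK)⁻¹·Kᵀ·(x' − x̄) = [-13]
z = y + H·x̄ = [-13] + [11] = [-2]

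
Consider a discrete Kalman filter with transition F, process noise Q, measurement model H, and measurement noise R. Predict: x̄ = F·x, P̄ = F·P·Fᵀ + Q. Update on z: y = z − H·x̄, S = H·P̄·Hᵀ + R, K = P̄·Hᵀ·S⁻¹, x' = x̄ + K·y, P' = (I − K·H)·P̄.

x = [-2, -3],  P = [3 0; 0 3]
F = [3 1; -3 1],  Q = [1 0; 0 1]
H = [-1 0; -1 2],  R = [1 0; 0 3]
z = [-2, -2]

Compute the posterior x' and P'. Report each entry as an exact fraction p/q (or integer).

x' = [2323/1887, -1213/1887]
P' = [1633/1887 698/1887; 698/1887 1633/1887]

x̄ = F·x = [-9, 3]
P̄ = F·P·Fᵀ + Q = [31 -24; -24 31]
y = z − H·x̄ = [-11, -17]
S = H·P̄·Hᵀ + R = [32 79; 79 254]
K = P̄·Hᵀ·S⁻¹ = [-1633/1887 -79/1887; -698/1887 856/1887]
x' = x̄ + K·y = [2323/1887, -1213/1887]
P' = (I − K·H)·P̄ = [1633/1887 698/1887; 698/1887 1633/1887]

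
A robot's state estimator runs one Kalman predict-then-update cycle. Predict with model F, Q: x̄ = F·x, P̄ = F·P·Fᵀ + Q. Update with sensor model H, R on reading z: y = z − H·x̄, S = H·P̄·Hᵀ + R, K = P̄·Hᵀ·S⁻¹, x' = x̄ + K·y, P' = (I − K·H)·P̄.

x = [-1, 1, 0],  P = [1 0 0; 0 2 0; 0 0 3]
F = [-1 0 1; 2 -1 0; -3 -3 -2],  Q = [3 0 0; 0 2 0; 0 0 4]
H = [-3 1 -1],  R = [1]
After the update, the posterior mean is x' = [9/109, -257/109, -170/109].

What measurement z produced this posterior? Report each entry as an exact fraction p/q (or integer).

x̄ = F·x = [1, -3, 0]
P̄ = F·P·Fᵀ + Q = [7 -2 -3; -2 8 0; -3 0 43]
S = H·P̄·Hᵀ + R = [109]
K = P̄·Hᵀ·S⁻¹ = [-20/109; 14/109; -34/109]
x' − x̄ = [-100/109, 70/109, -170/109] = K·y
y = (KᵀK)⁻¹·Kᵀ·(x' − x̄) = [5]
z = y + H·x̄ = [5] + [-6] = [-1]

z = [-1]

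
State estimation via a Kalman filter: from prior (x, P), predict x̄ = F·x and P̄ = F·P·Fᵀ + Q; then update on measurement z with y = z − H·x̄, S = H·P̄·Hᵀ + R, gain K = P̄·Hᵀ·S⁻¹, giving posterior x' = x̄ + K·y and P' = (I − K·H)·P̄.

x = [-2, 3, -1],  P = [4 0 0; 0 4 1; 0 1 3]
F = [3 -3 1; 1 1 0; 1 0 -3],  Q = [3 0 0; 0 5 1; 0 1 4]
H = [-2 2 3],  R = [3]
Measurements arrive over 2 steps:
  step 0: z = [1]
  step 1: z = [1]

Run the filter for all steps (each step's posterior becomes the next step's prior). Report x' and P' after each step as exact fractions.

step 0: x' = [-44/5, -55/53, -253/53], P' = [254/5 7 29; 7 599/53 -149/53; 29 -149/53 2265/106]
step 1: x' = [-22912930/2365619, -18132741/2365619, -2370689/2365619], P' = [215282821/2365619 186423739/2365619 18403601/2365619; 186423739/2365619 173429404/2365619 8564066/2365619; 18403601/2365619 8564066/2365619 6856391/2365619]

step 0: x̄ = F·x = [-16, 1, 1]
step 0: P̄ = F·P·Fᵀ + Q = [72 1 12; 1 13 2; 12 2 35]
step 0: y = z − H·x̄ = [-36]
step 0: S = H·P̄·Hᵀ + R = [530]
step 0: K = P̄·Hᵀ·S⁻¹ = [-1/5; 3/53; 17/106]
step 0: x' = x̄ + K·y = [-44/5, -55/53, -253/53]
step 0: P' = (I − K·H)·P̄ = [254/5 7 29; 7 599/53 -149/53; 29 -149/53 2265/106]
step 1: x̄ = F·x = [-7436/265, -2607/265, 1463/265]
step 1: P̄ = F·P·Fᵀ + Q = [343521/530 38341/265 -100703/530; 38341/265 21492/265 -5238/265; -100703/530 -5238/265 38749/530]
step 1: y = z − H·x̄ = [-13782/265]
step 1: S = H·P̄·Hᵀ + R = [2365619/530]
step 1: K = P̄·Hᵀ·S⁻¹ = [-835787/2365619; -98824/2365619; 296701/2365619]
step 1: x' = x̄ + K·y = [-22912930/2365619, -18132741/2365619, -2370689/2365619]
step 1: P' = (I − K·H)·P̄ = [215282821/2365619 186423739/2365619 18403601/2365619; 186423739/2365619 173429404/2365619 8564066/2365619; 18403601/2365619 8564066/2365619 6856391/2365619]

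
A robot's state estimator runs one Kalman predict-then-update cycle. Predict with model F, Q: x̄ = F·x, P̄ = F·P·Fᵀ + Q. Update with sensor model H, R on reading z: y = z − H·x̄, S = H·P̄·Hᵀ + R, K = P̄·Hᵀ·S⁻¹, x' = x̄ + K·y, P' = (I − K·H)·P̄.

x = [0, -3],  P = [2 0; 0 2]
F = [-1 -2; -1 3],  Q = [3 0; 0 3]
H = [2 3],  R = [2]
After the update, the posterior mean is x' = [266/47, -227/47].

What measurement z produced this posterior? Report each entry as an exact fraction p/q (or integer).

z = [-3]

x̄ = F·x = [6, -9]
P̄ = F·P·Fᵀ + Q = [13 -10; -10 23]
S = H·P̄·Hᵀ + R = [141]
K = P̄·Hᵀ·S⁻¹ = [-4/141; 49/141]
x' − x̄ = [-16/47, 196/47] = K·y
y = (KᵀK)⁻¹·Kᵀ·(x' − x̄) = [12]
z = y + H·x̄ = [12] + [-15] = [-3]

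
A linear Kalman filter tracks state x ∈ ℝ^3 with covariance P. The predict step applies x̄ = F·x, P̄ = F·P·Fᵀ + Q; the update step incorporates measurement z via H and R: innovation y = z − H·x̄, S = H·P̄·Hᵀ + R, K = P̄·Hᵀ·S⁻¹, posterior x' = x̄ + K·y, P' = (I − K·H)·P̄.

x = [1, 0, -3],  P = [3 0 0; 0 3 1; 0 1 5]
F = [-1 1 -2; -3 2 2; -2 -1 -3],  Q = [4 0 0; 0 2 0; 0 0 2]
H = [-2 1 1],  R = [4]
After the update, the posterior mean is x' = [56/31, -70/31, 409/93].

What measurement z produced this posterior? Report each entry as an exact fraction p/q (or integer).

x̄ = F·x = [5, -9, 7]
P̄ = F·P·Fᵀ + Q = [26 -7 32; -7 69 -26; 32 -26 68]
S = H·P̄·Hᵀ + R = [93]
K = P̄·Hᵀ·S⁻¹ = [-9/31; 19/31; -22/93]
x' − x̄ = [-99/31, 209/31, -242/93] = K·y
y = (KᵀK)⁻¹·Kᵀ·(x' − x̄) = [11]
z = y + H·x̄ = [11] + [-12] = [-1]

z = [-1]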